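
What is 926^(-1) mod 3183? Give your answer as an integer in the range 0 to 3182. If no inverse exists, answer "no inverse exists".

1619

Run Euclid on (3183, 926):
3183 = 3×926 + 405
926 = 2×405 + 116
405 = 3×116 + 57
116 = 2×57 + 2
57 = 28×2 + 1
2 = 2×1 + 0
gcd = 1, so the inverse exists. Back-substitute:
1 = 57 − 28·2
1 = −28·116 + 57·57
1 = 57·405 − 199·116
1 = −199·926 + 455·405
1 = 455·3183 − 1564·926
So 926·(-1564) ≡ 1 (mod 3183), and -1564 ≡ 1619 (mod 3183).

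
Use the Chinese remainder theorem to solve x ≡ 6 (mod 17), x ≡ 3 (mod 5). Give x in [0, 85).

23

Write x = 6 + 17·k. Then 17·k ≡ 3 − 6 ≡ 2 (mod 5).
Need 17⁻¹ mod 5. Extended Euclid on (5, 2):
5 = 2×2 + 1
2 = 2×1 + 0
Back-substitute:
1 = 5 − 2·2
17⁻¹ ≡ 3 (mod 5), so k ≡ 3·2 ≡ 1 (mod 5).
x = 6 + 17·1 = 23.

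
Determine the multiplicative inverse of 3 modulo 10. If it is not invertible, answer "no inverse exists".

Extended Euclidean algorithm:
10 = 3×3 + 1
3 = 3×1 + 0
gcd = 1, so the inverse exists. Back-substitute:
1 = 10 − 3·3
Hence 3⁻¹ ≡ -3 ≡ 7 (mod 10).

7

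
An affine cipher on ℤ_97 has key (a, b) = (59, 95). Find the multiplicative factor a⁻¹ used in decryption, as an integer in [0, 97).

Run Euclid on (97, 59):
97 = 1·59 + 38
59 = 1·38 + 21
38 = 1·21 + 17
21 = 1·17 + 4
17 = 4·4 + 1
4 = 4·1 + 0
gcd = 1, so the inverse exists. Back-substitute:
1 = 17 − 4·4
1 = −4·21 + 5·17
1 = 5·38 − 9·21
1 = −9·59 + 14·38
1 = 14·97 − 23·59
Thus 59·(-23) ≡ 1 (mod 97); reducing, -23 mod 97 = 74.

74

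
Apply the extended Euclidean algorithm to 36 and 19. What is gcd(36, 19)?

Apply Euclid's algorithm to 36 and 19:
36 = 1×19 + 17
19 = 1×17 + 2
17 = 8×2 + 1
2 = 2×1 + 0
gcd(36, 19) = 1.
Express as a combination:
1 = 17 − 8·2
1 = −8·19 + 9·17
1 = 9·36 − 17·19
So 1 = (9)·36 + (-17)·19.

1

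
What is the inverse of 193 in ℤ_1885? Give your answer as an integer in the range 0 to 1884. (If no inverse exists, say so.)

1592

Apply the Euclidean algorithm to 1885 and 193:
1885 = 9*193 + 148
193 = 1*148 + 45
148 = 3*45 + 13
45 = 3*13 + 6
13 = 2*6 + 1
6 = 6*1 + 0
Since gcd(193, 1885) = 1, back-substitute to write 1 as a combination:
1 = 13 − 2·6
1 = −2·45 + 7·13
1 = 7·148 − 23·45
1 = −23·193 + 30·148
1 = 30·1885 − 293·193
So 193·(-293) ≡ 1 (mod 1885), and -293 ≡ 1592 (mod 1885).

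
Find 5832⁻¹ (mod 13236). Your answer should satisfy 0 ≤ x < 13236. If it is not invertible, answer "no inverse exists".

Euclidean algorithm on 13236, 5832:
13236 = 2·5832 + 1572
5832 = 3·1572 + 1116
1572 = 1·1116 + 456
1116 = 2·456 + 204
456 = 2·204 + 48
204 = 4·48 + 12
48 = 4·12 + 0
The gcd is 12, not 1, hence no inverse exists.

no inverse exists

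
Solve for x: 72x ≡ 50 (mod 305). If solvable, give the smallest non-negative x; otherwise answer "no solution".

60

First find gcd(72, 305):
305 = 4·72 + 17
72 = 4·17 + 4
17 = 4·4 + 1
4 = 4·1 + 0
gcd = 1, so a unique solution mod 305 exists.
Back-substitute for the Bézout coefficients:
1 = 17 − 4·4
1 = −4·72 + 17·17
1 = 17·305 − 72·72
So 72·(-72) ≡ 1 (mod 305), giving 72⁻¹ ≡ 233.
x ≡ 72⁻¹·50 ≡ 233·50 ≡ 60 (mod 305).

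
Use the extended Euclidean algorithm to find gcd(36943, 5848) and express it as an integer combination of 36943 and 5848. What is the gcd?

Apply Euclid's algorithm to 36943 and 5848:
36943 = 6·5848 + 1855
5848 = 3·1855 + 283
1855 = 6·283 + 157
283 = 1·157 + 126
157 = 1·126 + 31
126 = 4·31 + 2
31 = 15·2 + 1
2 = 2·1 + 0
gcd(36943, 5848) = 1.
Working backward:
1 = 31 − 15·2
1 = −15·126 + 61·31
1 = 61·157 − 76·126
1 = −76·283 + 137·157
1 = 137·1855 − 898·283
1 = −898·5848 + 2831·1855
1 = 2831·36943 − 17884·5848
So 1 = (2831)·36943 + (-17884)·5848.

1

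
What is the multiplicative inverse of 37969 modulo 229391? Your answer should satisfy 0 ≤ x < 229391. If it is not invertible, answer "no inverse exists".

56875

gcd(229391, 37969) by repeated division:
229391 = 6·37969 + 1577
37969 = 24·1577 + 121
1577 = 13·121 + 4
121 = 30·4 + 1
4 = 4·1 + 0
gcd = 1, so the inverse exists. Back-substitute:
1 = 121 − 30·4
1 = −30·1577 + 391·121
1 = 391·37969 − 9414·1577
1 = −9414·229391 + 56875·37969
So 37969·56875 ≡ 1 (mod 229391).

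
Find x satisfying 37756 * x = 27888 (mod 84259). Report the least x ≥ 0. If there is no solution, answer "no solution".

First find gcd(37756, 84259):
84259 = 2×37756 + 8747
37756 = 4×8747 + 2768
8747 = 3×2768 + 443
2768 = 6×443 + 110
443 = 4×110 + 3
110 = 36×3 + 2
3 = 1×2 + 1
2 = 2×1 + 0
gcd = 1, so a unique solution mod 84259 exists.
Back-substitute for the Bézout coefficients:
1 = 3 − 2
1 = −110 + 37·3
1 = 37·443 − 149·110
1 = −149·2768 + 931·443
1 = 931·8747 − 2942·2768
1 = −2942·37756 + 12699·8747
1 = 12699·84259 − 28340·37756
So 37756·(-28340) ≡ 1 (mod 84259), giving 37756⁻¹ ≡ 55919.
x ≡ 37756⁻¹·27888 ≡ 55919·27888 ≡ 3500 (mod 84259).

3500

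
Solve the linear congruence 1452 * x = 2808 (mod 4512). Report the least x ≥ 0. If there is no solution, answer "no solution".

322

First find gcd(1452, 4512):
4512 = 3·1452 + 156
1452 = 9·156 + 48
156 = 3·48 + 12
48 = 4·12 + 0
gcd = 12 and 12 | 2808, so solutions exist. Divide through by 12: 121x ≡ 234 (mod 376).
Now find 121⁻¹ mod 376:
376 = 3×121 + 13
121 = 9×13 + 4
13 = 3×4 + 1
4 = 4×1 + 0
Back-substitute:
1 = 13 − 3·4
1 = −3·121 + 28·13
1 = 28·376 − 87·121
So 121·(-87) ≡ 1 (mod 376), i.e. 121⁻¹ ≡ 289.
Then x ≡ 289·234 ≡ 322 (mod 376); the smallest non-negative solution is x = 322.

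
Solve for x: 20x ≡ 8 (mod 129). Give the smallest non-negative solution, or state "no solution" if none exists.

First find gcd(20, 129):
129 = 6·20 + 9
20 = 2·9 + 2
9 = 4·2 + 1
2 = 2·1 + 0
gcd = 1, so a unique solution mod 129 exists.
Back-substitute for the Bézout coefficients:
1 = 9 − 4·2
1 = −4·20 + 9·9
1 = 9·129 − 58·20
So 20·(-58) ≡ 1 (mod 129), giving 20⁻¹ ≡ 71.
x ≡ 20⁻¹·8 ≡ 71·8 ≡ 52 (mod 129).

52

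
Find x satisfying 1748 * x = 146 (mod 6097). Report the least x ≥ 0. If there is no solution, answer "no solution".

First find gcd(1748, 6097):
6097 = 3*1748 + 853
1748 = 2*853 + 42
853 = 20*42 + 13
42 = 3*13 + 3
13 = 4*3 + 1
3 = 3*1 + 0
gcd = 1, so a unique solution mod 6097 exists.
Back-substitute for the Bézout coefficients:
1 = 13 − 4·3
1 = −4·42 + 13·13
1 = 13·853 − 264·42
1 = −264·1748 + 541·853
1 = 541·6097 − 1887·1748
So 1748·(-1887) ≡ 1 (mod 6097), giving 1748⁻¹ ≡ 4210.
x ≡ 1748⁻¹·146 ≡ 4210·146 ≡ 4960 (mod 6097).

4960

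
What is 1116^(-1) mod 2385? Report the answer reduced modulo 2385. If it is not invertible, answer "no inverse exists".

no inverse exists

Euclidean algorithm on 2385, 1116:
2385 = 2*1116 + 153
1116 = 7*153 + 45
153 = 3*45 + 18
45 = 2*18 + 9
18 = 2*9 + 0
The gcd is 9, not 1, hence no inverse exists.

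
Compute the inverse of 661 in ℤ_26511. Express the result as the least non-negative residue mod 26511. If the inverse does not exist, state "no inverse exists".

15682

gcd(26511, 661) by repeated division:
26511 = 40×661 + 71
661 = 9×71 + 22
71 = 3×22 + 5
22 = 4×5 + 2
5 = 2×2 + 1
2 = 2×1 + 0
gcd = 1, so the inverse exists. Back-substitute:
1 = 5 − 2·2
1 = −2·22 + 9·5
1 = 9·71 − 29·22
1 = −29·661 + 270·71
1 = 270·26511 − 10829·661
So 661·(-10829) ≡ 1 (mod 26511), and -10829 ≡ 15682 (mod 26511).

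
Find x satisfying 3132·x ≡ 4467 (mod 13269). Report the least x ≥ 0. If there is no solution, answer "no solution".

First find gcd(3132, 13269):
13269 = 4·3132 + 741
3132 = 4·741 + 168
741 = 4·168 + 69
168 = 2·69 + 30
69 = 2·30 + 9
30 = 3·9 + 3
9 = 3·3 + 0
gcd = 3 and 3 | 4467, so solutions exist. Divide through by 3: 1044x ≡ 1489 (mod 4423).
Now find 1044⁻¹ mod 4423:
4423 = 4×1044 + 247
1044 = 4×247 + 56
247 = 4×56 + 23
56 = 2×23 + 10
23 = 2×10 + 3
10 = 3×3 + 1
3 = 3×1 + 0
Back-substitute:
1 = 10 − 3·3
1 = −3·23 + 7·10
1 = 7·56 − 17·23
1 = −17·247 + 75·56
1 = 75·1044 − 317·247
1 = −317·4423 + 1343·1044
So 1044⁻¹ ≡ 1343 (mod 4423).
Then x ≡ 1343·1489 ≡ 531 (mod 4423); the smallest non-negative solution is x = 531.

531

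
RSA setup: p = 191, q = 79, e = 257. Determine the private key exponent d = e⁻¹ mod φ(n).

173

φ(n) = (p−1)(q−1) = 190·78 = 14820.
Need d with 257·d ≡ 1 (mod 14820). Apply the extended Euclidean algorithm:
14820 = 57×257 + 171
257 = 1×171 + 86
171 = 1×86 + 85
86 = 1×85 + 1
85 = 85×1 + 0
Back-substitute:
1 = 86 − 85
1 = −171 + 2·86
1 = 2·257 − 3·171
1 = −3·14820 + 173·257
So 257·173 ≡ 1 (mod 14820), hence d = 173.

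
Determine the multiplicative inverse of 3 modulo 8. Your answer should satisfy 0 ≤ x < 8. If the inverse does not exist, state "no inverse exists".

3

Extended Euclidean algorithm:
8 = 2*3 + 2
3 = 1*2 + 1
2 = 2*1 + 0
The gcd is 1. Working backward:
1 = 3 − 2
1 = −8 + 3·3
So 3·3 ≡ 1 (mod 8).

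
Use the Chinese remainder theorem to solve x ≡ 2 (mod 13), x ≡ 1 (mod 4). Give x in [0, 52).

Write x = 2 + 13·k. Then 13·k ≡ 1 − 2 ≡ 3 (mod 4).
Need 13⁻¹ mod 4. Extended Euclid on (4, 1):
4 = 4*1 + 0
13⁻¹ ≡ 1 (mod 4), so k ≡ 1·3 ≡ 3 (mod 4).
x = 2 + 13·3 = 41.

41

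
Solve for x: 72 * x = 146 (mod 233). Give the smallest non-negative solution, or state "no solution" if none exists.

125

First find gcd(72, 233):
233 = 3·72 + 17
72 = 4·17 + 4
17 = 4·4 + 1
4 = 4·1 + 0
gcd = 1, so a unique solution mod 233 exists.
Back-substitute for the Bézout coefficients:
1 = 17 − 4·4
1 = −4·72 + 17·17
1 = 17·233 − 55·72
So 72·(-55) ≡ 1 (mod 233), giving 72⁻¹ ≡ 178.
x ≡ 72⁻¹·146 ≡ 178·146 ≡ 125 (mod 233).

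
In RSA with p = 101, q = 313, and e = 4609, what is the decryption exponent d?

φ(n) = (p−1)(q−1) = 100·312 = 31200.
Need d with 4609·d ≡ 1 (mod 31200). Apply the extended Euclidean algorithm:
31200 = 6·4609 + 3546
4609 = 1·3546 + 1063
3546 = 3·1063 + 357
1063 = 2·357 + 349
357 = 1·349 + 8
349 = 43·8 + 5
8 = 1·5 + 3
5 = 1·3 + 2
3 = 1·2 + 1
2 = 2·1 + 0
Back-substitute:
1 = 3 − 2
1 = −5 + 2·3
1 = 2·8 − 3·5
1 = −3·349 + 131·8
1 = 131·357 − 134·349
1 = −134·1063 + 399·357
1 = 399·3546 − 1331·1063
1 = −1331·4609 + 1730·3546
1 = 1730·31200 − 11711·4609
So 4609·(-11711) ≡ 1 (mod 31200), hence d ≡ -11711 ≡ 19489 (mod 31200).

19489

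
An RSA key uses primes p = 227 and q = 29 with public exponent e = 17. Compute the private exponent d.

φ(n) = (p−1)(q−1) = 226·28 = 6328.
Need d with 17·d ≡ 1 (mod 6328). Apply the extended Euclidean algorithm:
6328 = 372*17 + 4
17 = 4*4 + 1
4 = 4*1 + 0
Back-substitute:
1 = 17 − 4·4
1 = −4·6328 + 1489·17
So 17·1489 ≡ 1 (mod 6328), hence d = 1489.

1489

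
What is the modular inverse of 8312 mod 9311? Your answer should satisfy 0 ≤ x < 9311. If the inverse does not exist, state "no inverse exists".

1193

gcd(9311, 8312) by repeated division:
9311 = 1×8312 + 999
8312 = 8×999 + 320
999 = 3×320 + 39
320 = 8×39 + 8
39 = 4×8 + 7
8 = 1×7 + 1
7 = 7×1 + 0
The gcd is 1. Working backward:
1 = 8 − 7
1 = −39 + 5·8
1 = 5·320 − 41·39
1 = −41·999 + 128·320
1 = 128·8312 − 1065·999
1 = −1065·9311 + 1193·8312
So 8312·1193 ≡ 1 (mod 9311).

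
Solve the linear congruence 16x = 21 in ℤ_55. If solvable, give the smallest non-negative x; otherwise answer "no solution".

First find gcd(16, 55):
55 = 3·16 + 7
16 = 2·7 + 2
7 = 3·2 + 1
2 = 2·1 + 0
gcd = 1, so a unique solution mod 55 exists.
Back-substitute for the Bézout coefficients:
1 = 7 − 3·2
1 = −3·16 + 7·7
1 = 7·55 − 24·16
So 16·(-24) ≡ 1 (mod 55), giving 16⁻¹ ≡ 31.
x ≡ 16⁻¹·21 ≡ 31·21 ≡ 46 (mod 55).

46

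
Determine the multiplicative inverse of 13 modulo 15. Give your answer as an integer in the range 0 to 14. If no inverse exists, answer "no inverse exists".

Extended Euclidean algorithm:
15 = 1·13 + 2
13 = 6·2 + 1
2 = 2·1 + 0
The gcd is 1. Working backward:
1 = 13 − 6·2
1 = −6·15 + 7·13
So 13·7 ≡ 1 (mod 15).

7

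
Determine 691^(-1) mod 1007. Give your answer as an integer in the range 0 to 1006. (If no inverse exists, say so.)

Extended Euclidean algorithm:
1007 = 1*691 + 316
691 = 2*316 + 59
316 = 5*59 + 21
59 = 2*21 + 17
21 = 1*17 + 4
17 = 4*4 + 1
4 = 4*1 + 0
gcd = 1, so the inverse exists. Back-substitute:
1 = 17 − 4·4
1 = −4·21 + 5·17
1 = 5·59 − 14·21
1 = −14·316 + 75·59
1 = 75·691 − 164·316
1 = −164·1007 + 239·691
So 691·239 ≡ 1 (mod 1007).

239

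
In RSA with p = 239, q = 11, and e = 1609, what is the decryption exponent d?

2309

φ(n) = (p−1)(q−1) = 238·10 = 2380.
Need d with 1609·d ≡ 1 (mod 2380). Apply the extended Euclidean algorithm:
2380 = 1*1609 + 771
1609 = 2*771 + 67
771 = 11*67 + 34
67 = 1*34 + 33
34 = 1*33 + 1
33 = 33*1 + 0
Back-substitute:
1 = 34 − 33
1 = −67 + 2·34
1 = 2·771 − 23·67
1 = −23·1609 + 48·771
1 = 48·2380 − 71·1609
So 1609·(-71) ≡ 1 (mod 2380), hence d ≡ -71 ≡ 2309 (mod 2380).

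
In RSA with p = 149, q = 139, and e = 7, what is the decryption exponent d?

φ(n) = (p−1)(q−1) = 148·138 = 20424.
Need d with 7·d ≡ 1 (mod 20424). Apply the extended Euclidean algorithm:
20424 = 2917*7 + 5
7 = 1*5 + 2
5 = 2*2 + 1
2 = 2*1 + 0
Back-substitute:
1 = 5 − 2·2
1 = −2·7 + 3·5
1 = 3·20424 − 8753·7
So 7·(-8753) ≡ 1 (mod 20424), hence d ≡ -8753 ≡ 11671 (mod 20424).

11671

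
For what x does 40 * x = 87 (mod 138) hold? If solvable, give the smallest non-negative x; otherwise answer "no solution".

no solution

gcd(40, 138):
138 = 3·40 + 18
40 = 2·18 + 4
18 = 4·4 + 2
4 = 2·2 + 0
gcd = 2, but 2 ∤ 87, so the congruence has no solution.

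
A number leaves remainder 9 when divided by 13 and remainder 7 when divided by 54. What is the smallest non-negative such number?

61

Write x = 9 + 13·k. Then 13·k ≡ 7 − 9 ≡ 52 (mod 54).
Need 13⁻¹ mod 54. Extended Euclid on (54, 13):
54 = 4·13 + 2
13 = 6·2 + 1
2 = 2·1 + 0
Back-substitute:
1 = 13 − 6·2
1 = −6·54 + 25·13
13⁻¹ ≡ 25 (mod 54), so k ≡ 25·52 ≡ 4 (mod 54).
x = 9 + 13·4 = 61.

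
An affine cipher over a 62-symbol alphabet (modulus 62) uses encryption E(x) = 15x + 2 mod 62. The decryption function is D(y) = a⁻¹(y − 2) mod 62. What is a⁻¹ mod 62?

gcd(62, 15) by repeated division:
62 = 4×15 + 2
15 = 7×2 + 1
2 = 2×1 + 0
gcd = 1, so the inverse exists. Back-substitute:
1 = 15 − 7·2
1 = −7·62 + 29·15
So 15·29 ≡ 1 (mod 62).

29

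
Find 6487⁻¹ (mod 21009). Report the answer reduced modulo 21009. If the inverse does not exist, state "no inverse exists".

Apply the Euclidean algorithm to 21009 and 6487:
21009 = 3*6487 + 1548
6487 = 4*1548 + 295
1548 = 5*295 + 73
295 = 4*73 + 3
73 = 24*3 + 1
3 = 3*1 + 0
The gcd is 1. Working backward:
1 = 73 − 24·3
1 = −24·295 + 97·73
1 = 97·1548 − 509·295
1 = −509·6487 + 2133·1548
1 = 2133·21009 − 6908·6487
So 6487·(-6908) ≡ 1 (mod 21009), and -6908 ≡ 14101 (mod 21009).

14101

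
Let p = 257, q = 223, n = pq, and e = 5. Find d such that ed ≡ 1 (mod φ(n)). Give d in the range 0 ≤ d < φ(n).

φ(n) = (p−1)(q−1) = 256·222 = 56832.
Need d with 5·d ≡ 1 (mod 56832). Apply the extended Euclidean algorithm:
56832 = 11366*5 + 2
5 = 2*2 + 1
2 = 2*1 + 0
Back-substitute:
1 = 5 − 2·2
1 = −2·56832 + 22733·5
So 5·22733 ≡ 1 (mod 56832), hence d = 22733.

22733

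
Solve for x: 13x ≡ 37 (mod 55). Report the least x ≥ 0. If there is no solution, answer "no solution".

First find gcd(13, 55):
55 = 4·13 + 3
13 = 4·3 + 1
3 = 3·1 + 0
gcd = 1, so a unique solution mod 55 exists.
Back-substitute for the Bézout coefficients:
1 = 13 − 4·3
1 = −4·55 + 17·13
So 13·(17) ≡ 1 (mod 55), giving 13⁻¹ ≡ 17.
x ≡ 13⁻¹·37 ≡ 17·37 ≡ 24 (mod 55).

24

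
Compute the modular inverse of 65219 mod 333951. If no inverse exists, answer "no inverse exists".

Apply the Euclidean algorithm to 333951 and 65219:
333951 = 5*65219 + 7856
65219 = 8*7856 + 2371
7856 = 3*2371 + 743
2371 = 3*743 + 142
743 = 5*142 + 33
142 = 4*33 + 10
33 = 3*10 + 3
10 = 3*3 + 1
3 = 3*1 + 0
Since gcd(65219, 333951) = 1, back-substitute to write 1 as a combination:
1 = 10 − 3·3
1 = −3·33 + 10·10
1 = 10·142 − 43·33
1 = −43·743 + 225·142
1 = 225·2371 − 718·743
1 = −718·7856 + 2379·2371
1 = 2379·65219 − 19750·7856
1 = −19750·333951 + 101129·65219
So 65219·101129 ≡ 1 (mod 333951).

101129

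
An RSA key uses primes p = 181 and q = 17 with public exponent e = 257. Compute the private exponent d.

1793

φ(n) = (p−1)(q−1) = 180·16 = 2880.
Need d with 257·d ≡ 1 (mod 2880). Apply the extended Euclidean algorithm:
2880 = 11·257 + 53
257 = 4·53 + 45
53 = 1·45 + 8
45 = 5·8 + 5
8 = 1·5 + 3
5 = 1·3 + 2
3 = 1·2 + 1
2 = 2·1 + 0
Back-substitute:
1 = 3 − 2
1 = −5 + 2·3
1 = 2·8 − 3·5
1 = −3·45 + 17·8
1 = 17·53 − 20·45
1 = −20·257 + 97·53
1 = 97·2880 − 1087·257
So 257·(-1087) ≡ 1 (mod 2880), hence d ≡ -1087 ≡ 1793 (mod 2880).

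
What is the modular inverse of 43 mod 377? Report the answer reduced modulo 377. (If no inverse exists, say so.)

Run Euclid on (377, 43):
377 = 8·43 + 33
43 = 1·33 + 10
33 = 3·10 + 3
10 = 3·3 + 1
3 = 3·1 + 0
Since gcd(43, 377) = 1, back-substitute to write 1 as a combination:
1 = 10 − 3·3
1 = −3·33 + 10·10
1 = 10·43 − 13·33
1 = −13·377 + 114·43
So 43·114 ≡ 1 (mod 377).

114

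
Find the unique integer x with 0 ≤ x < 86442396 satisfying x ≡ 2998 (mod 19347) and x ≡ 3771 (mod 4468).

65299123

Write x = 2998 + 19347·k. Then 19347·k ≡ 3771 − 2998 ≡ 773 (mod 4468).
Need 19347⁻¹ mod 4468. Extended Euclid on (4468, 1475):
4468 = 3×1475 + 43
1475 = 34×43 + 13
43 = 3×13 + 4
13 = 3×4 + 1
4 = 4×1 + 0
Back-substitute:
1 = 13 − 3·4
1 = −3·43 + 10·13
1 = 10·1475 − 343·43
1 = −343·4468 + 1039·1475
19347⁻¹ ≡ 1039 (mod 4468), so k ≡ 1039·773 ≡ 3375 (mod 4468).
x = 2998 + 19347·3375 = 65299123.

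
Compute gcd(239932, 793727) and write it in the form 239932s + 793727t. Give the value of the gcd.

Apply Euclid's algorithm to 793727 and 239932:
793727 = 3*239932 + 73931
239932 = 3*73931 + 18139
73931 = 4*18139 + 1375
18139 = 13*1375 + 264
1375 = 5*264 + 55
264 = 4*55 + 44
55 = 1*44 + 11
44 = 4*11 + 0
gcd(239932, 793727) = 11.
Express as a combination:
11 = 55 − 44
11 = −264 + 5·55
11 = 5·1375 − 26·264
11 = −26·18139 + 343·1375
11 = 343·73931 − 1398·18139
11 = −1398·239932 + 4537·73931
11 = 4537·793727 − 15009·239932
So 11 = (4537)·793727 + (-15009)·239932.

11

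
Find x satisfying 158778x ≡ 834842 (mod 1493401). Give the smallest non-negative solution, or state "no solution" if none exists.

First find gcd(158778, 1493401):
1493401 = 9·158778 + 64399
158778 = 2·64399 + 29980
64399 = 2·29980 + 4439
29980 = 6·4439 + 3346
4439 = 1·3346 + 1093
3346 = 3·1093 + 67
1093 = 16·67 + 21
67 = 3·21 + 4
21 = 5·4 + 1
4 = 4·1 + 0
gcd = 1, so a unique solution mod 1493401 exists.
Back-substitute for the Bézout coefficients:
1 = 21 − 5·4
1 = −5·67 + 16·21
1 = 16·1093 − 261·67
1 = −261·3346 + 799·1093
1 = 799·4439 − 1060·3346
1 = −1060·29980 + 7159·4439
1 = 7159·64399 − 15378·29980
1 = −15378·158778 + 37915·64399
1 = 37915·1493401 − 356613·158778
So 158778·(-356613) ≡ 1 (mod 1493401), giving 158778⁻¹ ≡ 1136788.
x ≡ 158778⁻¹·834842 ≡ 1136788·834842 ≡ 1446209 (mod 1493401).

1446209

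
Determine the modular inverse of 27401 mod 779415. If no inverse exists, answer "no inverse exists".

Run Euclid on (779415, 27401):
779415 = 28·27401 + 12187
27401 = 2·12187 + 3027
12187 = 4·3027 + 79
3027 = 38·79 + 25
79 = 3·25 + 4
25 = 6·4 + 1
4 = 4·1 + 0
The gcd is 1. Working backward:
1 = 25 − 6·4
1 = −6·79 + 19·25
1 = 19·3027 − 728·79
1 = −728·12187 + 2931·3027
1 = 2931·27401 − 6590·12187
1 = −6590·779415 + 187451·27401
So 27401·187451 ≡ 1 (mod 779415).

187451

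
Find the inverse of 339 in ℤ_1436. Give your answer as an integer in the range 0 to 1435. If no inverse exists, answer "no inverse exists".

Apply the Euclidean algorithm to 1436 and 339:
1436 = 4×339 + 80
339 = 4×80 + 19
80 = 4×19 + 4
19 = 4×4 + 3
4 = 1×3 + 1
3 = 3×1 + 0
gcd = 1, so the inverse exists. Back-substitute:
1 = 4 − 3
1 = −19 + 5·4
1 = 5·80 − 21·19
1 = −21·339 + 89·80
1 = 89·1436 − 377·339
Hence 339⁻¹ ≡ -377 ≡ 1059 (mod 1436).

1059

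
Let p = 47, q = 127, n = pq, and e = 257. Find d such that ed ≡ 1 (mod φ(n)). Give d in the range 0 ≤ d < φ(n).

φ(n) = (p−1)(q−1) = 46·126 = 5796.
Need d with 257·d ≡ 1 (mod 5796). Apply the extended Euclidean algorithm:
5796 = 22·257 + 142
257 = 1·142 + 115
142 = 1·115 + 27
115 = 4·27 + 7
27 = 3·7 + 6
7 = 1·6 + 1
6 = 6·1 + 0
Back-substitute:
1 = 7 − 6
1 = −27 + 4·7
1 = 4·115 − 17·27
1 = −17·142 + 21·115
1 = 21·257 − 38·142
1 = −38·5796 + 857·257
So 257·857 ≡ 1 (mod 5796), hence d = 857.

857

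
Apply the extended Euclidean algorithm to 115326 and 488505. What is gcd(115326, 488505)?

Repeated division:
488505 = 4·115326 + 27201
115326 = 4·27201 + 6522
27201 = 4·6522 + 1113
6522 = 5·1113 + 957
1113 = 1·957 + 156
957 = 6·156 + 21
156 = 7·21 + 9
21 = 2·9 + 3
9 = 3·3 + 0
gcd(115326, 488505) = 3.
Working backward:
3 = 21 − 2·9
3 = −2·156 + 15·21
3 = 15·957 − 92·156
3 = −92·1113 + 107·957
3 = 107·6522 − 627·1113
3 = −627·27201 + 2615·6522
3 = 2615·115326 − 11087·27201
3 = −11087·488505 + 46963·115326
So 3 = (-11087)·488505 + (46963)·115326.

3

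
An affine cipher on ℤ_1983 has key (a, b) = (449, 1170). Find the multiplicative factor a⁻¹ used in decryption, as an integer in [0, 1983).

53

Apply the Euclidean algorithm to 1983 and 449:
1983 = 4×449 + 187
449 = 2×187 + 75
187 = 2×75 + 37
75 = 2×37 + 1
37 = 37×1 + 0
The gcd is 1. Working backward:
1 = 75 − 2·37
1 = −2·187 + 5·75
1 = 5·449 − 12·187
1 = −12·1983 + 53·449
So 449·53 ≡ 1 (mod 1983).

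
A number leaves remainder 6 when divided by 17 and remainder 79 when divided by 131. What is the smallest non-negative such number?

Write x = 6 + 17·k. Then 17·k ≡ 79 − 6 ≡ 73 (mod 131).
Need 17⁻¹ mod 131. Extended Euclid on (131, 17):
131 = 7·17 + 12
17 = 1·12 + 5
12 = 2·5 + 2
5 = 2·2 + 1
2 = 2·1 + 0
Back-substitute:
1 = 5 − 2·2
1 = −2·12 + 5·5
1 = 5·17 − 7·12
1 = −7·131 + 54·17
17⁻¹ ≡ 54 (mod 131), so k ≡ 54·73 ≡ 12 (mod 131).
x = 6 + 17·12 = 210.

210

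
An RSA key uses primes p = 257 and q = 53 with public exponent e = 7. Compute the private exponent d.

7607

φ(n) = (p−1)(q−1) = 256·52 = 13312.
Need d with 7·d ≡ 1 (mod 13312). Apply the extended Euclidean algorithm:
13312 = 1901*7 + 5
7 = 1*5 + 2
5 = 2*2 + 1
2 = 2*1 + 0
Back-substitute:
1 = 5 − 2·2
1 = −2·7 + 3·5
1 = 3·13312 − 5705·7
So 7·(-5705) ≡ 1 (mod 13312), hence d ≡ -5705 ≡ 7607 (mod 13312).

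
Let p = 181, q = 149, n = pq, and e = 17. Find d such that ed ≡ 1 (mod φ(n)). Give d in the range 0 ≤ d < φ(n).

25073

φ(n) = (p−1)(q−1) = 180·148 = 26640.
Need d with 17·d ≡ 1 (mod 26640). Apply the extended Euclidean algorithm:
26640 = 1567×17 + 1
17 = 17×1 + 0
Back-substitute:
1 = 26640 − 1567·17
So 17·(-1567) ≡ 1 (mod 26640), hence d ≡ -1567 ≡ 25073 (mod 26640).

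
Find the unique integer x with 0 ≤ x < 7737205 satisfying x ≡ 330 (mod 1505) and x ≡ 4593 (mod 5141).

2379735

Write x = 330 + 1505·k. Then 1505·k ≡ 4593 − 330 ≡ 4263 (mod 5141).
Need 1505⁻¹ mod 5141. Extended Euclid on (5141, 1505):
5141 = 3×1505 + 626
1505 = 2×626 + 253
626 = 2×253 + 120
253 = 2×120 + 13
120 = 9×13 + 3
13 = 4×3 + 1
3 = 3×1 + 0
Back-substitute:
1 = 13 − 4·3
1 = −4·120 + 37·13
1 = 37·253 − 78·120
1 = −78·626 + 193·253
1 = 193·1505 − 464·626
1 = −464·5141 + 1585·1505
1505⁻¹ ≡ 1585 (mod 5141), so k ≡ 1585·4263 ≡ 1581 (mod 5141).
x = 330 + 1505·1581 = 2379735.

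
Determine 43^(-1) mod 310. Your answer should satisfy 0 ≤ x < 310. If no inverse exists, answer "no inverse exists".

137

Apply the Euclidean algorithm to 310 and 43:
310 = 7*43 + 9
43 = 4*9 + 7
9 = 1*7 + 2
7 = 3*2 + 1
2 = 2*1 + 0
The gcd is 1. Working backward:
1 = 7 − 3·2
1 = −3·9 + 4·7
1 = 4·43 − 19·9
1 = −19·310 + 137·43
So 43·137 ≡ 1 (mod 310).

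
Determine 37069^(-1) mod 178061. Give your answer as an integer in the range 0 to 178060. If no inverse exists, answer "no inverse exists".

Run Euclid on (178061, 37069):
178061 = 4×37069 + 29785
37069 = 1×29785 + 7284
29785 = 4×7284 + 649
7284 = 11×649 + 145
649 = 4×145 + 69
145 = 2×69 + 7
69 = 9×7 + 6
7 = 1×6 + 1
6 = 6×1 + 0
gcd = 1, so the inverse exists. Back-substitute:
1 = 7 − 6
1 = −69 + 10·7
1 = 10·145 − 21·69
1 = −21·649 + 94·145
1 = 94·7284 − 1055·649
1 = −1055·29785 + 4314·7284
1 = 4314·37069 − 5369·29785
1 = −5369·178061 + 25790·37069
So 37069·25790 ≡ 1 (mod 178061).

25790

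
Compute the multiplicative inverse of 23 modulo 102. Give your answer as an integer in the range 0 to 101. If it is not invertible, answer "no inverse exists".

71

Run Euclid on (102, 23):
102 = 4*23 + 10
23 = 2*10 + 3
10 = 3*3 + 1
3 = 3*1 + 0
The gcd is 1. Working backward:
1 = 10 − 3·3
1 = −3·23 + 7·10
1 = 7·102 − 31·23
Thus 23·(-31) ≡ 1 (mod 102); reducing, -31 mod 102 = 71.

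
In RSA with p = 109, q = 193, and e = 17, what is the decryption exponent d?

φ(n) = (p−1)(q−1) = 108·192 = 20736.
Need d with 17·d ≡ 1 (mod 20736). Apply the extended Euclidean algorithm:
20736 = 1219*17 + 13
17 = 1*13 + 4
13 = 3*4 + 1
4 = 4*1 + 0
Back-substitute:
1 = 13 − 3·4
1 = −3·17 + 4·13
1 = 4·20736 − 4879·17
So 17·(-4879) ≡ 1 (mod 20736), hence d ≡ -4879 ≡ 15857 (mod 20736).

15857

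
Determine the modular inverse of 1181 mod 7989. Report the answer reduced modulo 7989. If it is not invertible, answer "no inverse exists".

4052

gcd(7989, 1181) by repeated division:
7989 = 6*1181 + 903
1181 = 1*903 + 278
903 = 3*278 + 69
278 = 4*69 + 2
69 = 34*2 + 1
2 = 2*1 + 0
The gcd is 1. Working backward:
1 = 69 − 34·2
1 = −34·278 + 137·69
1 = 137·903 − 445·278
1 = −445·1181 + 582·903
1 = 582·7989 − 3937·1181
Thus 1181·(-3937) ≡ 1 (mod 7989); reducing, -3937 mod 7989 = 4052.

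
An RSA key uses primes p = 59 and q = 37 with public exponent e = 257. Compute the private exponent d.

φ(n) = (p−1)(q−1) = 58·36 = 2088.
Need d with 257·d ≡ 1 (mod 2088). Apply the extended Euclidean algorithm:
2088 = 8·257 + 32
257 = 8·32 + 1
32 = 32·1 + 0
Back-substitute:
1 = 257 − 8·32
1 = −8·2088 + 65·257
So 257·65 ≡ 1 (mod 2088), hence d = 65.

65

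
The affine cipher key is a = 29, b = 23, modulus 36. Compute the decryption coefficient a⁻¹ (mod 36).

5

Apply the Euclidean algorithm to 36 and 29:
36 = 1×29 + 7
29 = 4×7 + 1
7 = 7×1 + 0
gcd = 1, so the inverse exists. Back-substitute:
1 = 29 − 4·7
1 = −4·36 + 5·29
So 29·5 ≡ 1 (mod 36).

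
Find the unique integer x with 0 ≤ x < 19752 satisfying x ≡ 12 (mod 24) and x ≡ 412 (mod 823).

Write x = 12 + 24·k. Then 24·k ≡ 412 − 12 ≡ 400 (mod 823).
Need 24⁻¹ mod 823. Extended Euclid on (823, 24):
823 = 34×24 + 7
24 = 3×7 + 3
7 = 2×3 + 1
3 = 3×1 + 0
Back-substitute:
1 = 7 − 2·3
1 = −2·24 + 7·7
1 = 7·823 − 240·24
24⁻¹ ≡ 583 (mod 823), so k ≡ 583·400 ≡ 291 (mod 823).
x = 12 + 24·291 = 6996.

6996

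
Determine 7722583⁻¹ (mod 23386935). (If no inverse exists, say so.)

no inverse exists

Euclidean algorithm on 23386935, 7722583:
23386935 = 3·7722583 + 219186
7722583 = 35·219186 + 51073
219186 = 4·51073 + 14894
51073 = 3·14894 + 6391
14894 = 2·6391 + 2112
6391 = 3·2112 + 55
2112 = 38·55 + 22
55 = 2·22 + 11
22 = 2·11 + 0
The gcd is 11, not 1, hence no inverse exists.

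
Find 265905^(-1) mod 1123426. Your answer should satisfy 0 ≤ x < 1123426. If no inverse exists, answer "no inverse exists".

783295

Apply the Euclidean algorithm to 1123426 and 265905:
1123426 = 4×265905 + 59806
265905 = 4×59806 + 26681
59806 = 2×26681 + 6444
26681 = 4×6444 + 905
6444 = 7×905 + 109
905 = 8×109 + 33
109 = 3×33 + 10
33 = 3×10 + 3
10 = 3×3 + 1
3 = 3×1 + 0
gcd = 1, so the inverse exists. Back-substitute:
1 = 10 − 3·3
1 = −3·33 + 10·10
1 = 10·109 − 33·33
1 = −33·905 + 274·109
1 = 274·6444 − 1951·905
1 = −1951·26681 + 8078·6444
1 = 8078·59806 − 18107·26681
1 = −18107·265905 + 80506·59806
1 = 80506·1123426 − 340131·265905
Thus 265905·(-340131) ≡ 1 (mod 1123426); reducing, -340131 mod 1123426 = 783295.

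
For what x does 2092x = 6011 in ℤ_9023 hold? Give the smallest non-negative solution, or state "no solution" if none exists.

3173

First find gcd(2092, 9023):
9023 = 4·2092 + 655
2092 = 3·655 + 127
655 = 5·127 + 20
127 = 6·20 + 7
20 = 2·7 + 6
7 = 1·6 + 1
6 = 6·1 + 0
gcd = 1, so a unique solution mod 9023 exists.
Back-substitute for the Bézout coefficients:
1 = 7 − 6
1 = −20 + 3·7
1 = 3·127 − 19·20
1 = −19·655 + 98·127
1 = 98·2092 − 313·655
1 = −313·9023 + 1350·2092
So 2092·(1350) ≡ 1 (mod 9023), giving 2092⁻¹ ≡ 1350.
x ≡ 2092⁻¹·6011 ≡ 1350·6011 ≡ 3173 (mod 9023).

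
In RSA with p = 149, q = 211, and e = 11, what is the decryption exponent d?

5651

φ(n) = (p−1)(q−1) = 148·210 = 31080.
Need d with 11·d ≡ 1 (mod 31080). Apply the extended Euclidean algorithm:
31080 = 2825×11 + 5
11 = 2×5 + 1
5 = 5×1 + 0
Back-substitute:
1 = 11 − 2·5
1 = −2·31080 + 5651·11
So 11·5651 ≡ 1 (mod 31080), hence d = 5651.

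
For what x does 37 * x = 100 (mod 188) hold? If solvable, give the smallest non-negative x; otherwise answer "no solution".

84

First find gcd(37, 188):
188 = 5*37 + 3
37 = 12*3 + 1
3 = 3*1 + 0
gcd = 1, so a unique solution mod 188 exists.
Back-substitute for the Bézout coefficients:
1 = 37 − 12·3
1 = −12·188 + 61·37
So 37·(61) ≡ 1 (mod 188), giving 37⁻¹ ≡ 61.
x ≡ 37⁻¹·100 ≡ 61·100 ≡ 84 (mod 188).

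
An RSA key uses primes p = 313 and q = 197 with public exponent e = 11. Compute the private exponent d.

38915

φ(n) = (p−1)(q−1) = 312·196 = 61152.
Need d with 11·d ≡ 1 (mod 61152). Apply the extended Euclidean algorithm:
61152 = 5559×11 + 3
11 = 3×3 + 2
3 = 1×2 + 1
2 = 2×1 + 0
Back-substitute:
1 = 3 − 2
1 = −11 + 4·3
1 = 4·61152 − 22237·11
So 11·(-22237) ≡ 1 (mod 61152), hence d ≡ -22237 ≡ 38915 (mod 61152).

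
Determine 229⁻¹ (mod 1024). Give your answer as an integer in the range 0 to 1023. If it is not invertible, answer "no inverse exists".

gcd(1024, 229) by repeated division:
1024 = 4×229 + 108
229 = 2×108 + 13
108 = 8×13 + 4
13 = 3×4 + 1
4 = 4×1 + 0
The gcd is 1. Working backward:
1 = 13 − 3·4
1 = −3·108 + 25·13
1 = 25·229 − 53·108
1 = −53·1024 + 237·229
So 229·237 ≡ 1 (mod 1024).

237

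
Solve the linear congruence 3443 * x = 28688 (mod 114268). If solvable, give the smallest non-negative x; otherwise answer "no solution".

5584

First find gcd(3443, 114268):
114268 = 33·3443 + 649
3443 = 5·649 + 198
649 = 3·198 + 55
198 = 3·55 + 33
55 = 1·33 + 22
33 = 1·22 + 11
22 = 2·11 + 0
gcd = 11 and 11 | 28688, so solutions exist. Divide through by 11: 313x ≡ 2608 (mod 10388).
Now find 313⁻¹ mod 10388:
10388 = 33·313 + 59
313 = 5·59 + 18
59 = 3·18 + 5
18 = 3·5 + 3
5 = 1·3 + 2
3 = 1·2 + 1
2 = 2·1 + 0
Back-substitute:
1 = 3 − 2
1 = −5 + 2·3
1 = 2·18 − 7·5
1 = −7·59 + 23·18
1 = 23·313 − 122·59
1 = −122·10388 + 4049·313
So 313⁻¹ ≡ 4049 (mod 10388).
Then x ≡ 4049·2608 ≡ 5584 (mod 10388); the smallest non-negative solution is x = 5584.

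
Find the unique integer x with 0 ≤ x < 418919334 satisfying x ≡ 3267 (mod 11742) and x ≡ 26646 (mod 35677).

72486633

Write x = 3267 + 11742·k. Then 11742·k ≡ 26646 − 3267 ≡ 23379 (mod 35677).
Need 11742⁻¹ mod 35677. Extended Euclid on (35677, 11742):
35677 = 3·11742 + 451
11742 = 26·451 + 16
451 = 28·16 + 3
16 = 5·3 + 1
3 = 3·1 + 0
Back-substitute:
1 = 16 − 5·3
1 = −5·451 + 141·16
1 = 141·11742 − 3671·451
1 = −3671·35677 + 11154·11742
11742⁻¹ ≡ 11154 (mod 35677), so k ≡ 11154·23379 ≡ 6173 (mod 35677).
x = 3267 + 11742·6173 = 72486633.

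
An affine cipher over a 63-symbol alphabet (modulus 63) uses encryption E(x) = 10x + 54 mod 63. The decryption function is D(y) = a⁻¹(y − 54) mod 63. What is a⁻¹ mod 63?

gcd(63, 10) by repeated division:
63 = 6×10 + 3
10 = 3×3 + 1
3 = 3×1 + 0
The gcd is 1. Working backward:
1 = 10 − 3·3
1 = −3·63 + 19·10
So 10·19 ≡ 1 (mod 63).

19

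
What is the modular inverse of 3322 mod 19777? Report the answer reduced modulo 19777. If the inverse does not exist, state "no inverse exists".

4721

Apply the Euclidean algorithm to 19777 and 3322:
19777 = 5·3322 + 3167
3322 = 1·3167 + 155
3167 = 20·155 + 67
155 = 2·67 + 21
67 = 3·21 + 4
21 = 5·4 + 1
4 = 4·1 + 0
gcd = 1, so the inverse exists. Back-substitute:
1 = 21 − 5·4
1 = −5·67 + 16·21
1 = 16·155 − 37·67
1 = −37·3167 + 756·155
1 = 756·3322 − 793·3167
1 = −793·19777 + 4721·3322
So 3322·4721 ≡ 1 (mod 19777).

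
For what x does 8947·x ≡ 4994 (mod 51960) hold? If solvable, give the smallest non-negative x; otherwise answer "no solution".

7742

First find gcd(8947, 51960):
51960 = 5×8947 + 7225
8947 = 1×7225 + 1722
7225 = 4×1722 + 337
1722 = 5×337 + 37
337 = 9×37 + 4
37 = 9×4 + 1
4 = 4×1 + 0
gcd = 1, so a unique solution mod 51960 exists.
Back-substitute for the Bézout coefficients:
1 = 37 − 9·4
1 = −9·337 + 82·37
1 = 82·1722 − 419·337
1 = −419·7225 + 1758·1722
1 = 1758·8947 − 2177·7225
1 = −2177·51960 + 12643·8947
So 8947·(12643) ≡ 1 (mod 51960), giving 8947⁻¹ ≡ 12643.
x ≡ 8947⁻¹·4994 ≡ 12643·4994 ≡ 7742 (mod 51960).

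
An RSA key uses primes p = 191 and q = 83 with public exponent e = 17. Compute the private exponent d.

1833

φ(n) = (p−1)(q−1) = 190·82 = 15580.
Need d with 17·d ≡ 1 (mod 15580). Apply the extended Euclidean algorithm:
15580 = 916×17 + 8
17 = 2×8 + 1
8 = 8×1 + 0
Back-substitute:
1 = 17 − 2·8
1 = −2·15580 + 1833·17
So 17·1833 ≡ 1 (mod 15580), hence d = 1833.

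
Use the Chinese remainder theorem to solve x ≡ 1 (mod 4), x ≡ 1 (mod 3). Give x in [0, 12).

Write x = 1 + 4·k. Then 4·k ≡ 1 − 1 ≡ 0 (mod 3).
Need 4⁻¹ mod 3. Extended Euclid on (3, 1):
3 = 3*1 + 0
4⁻¹ ≡ 1 (mod 3), so k ≡ 1·0 ≡ 0 (mod 3).
x = 1 + 4·0 = 1.

1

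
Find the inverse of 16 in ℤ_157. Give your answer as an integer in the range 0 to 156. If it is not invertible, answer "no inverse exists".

Apply the Euclidean algorithm to 157 and 16:
157 = 9*16 + 13
16 = 1*13 + 3
13 = 4*3 + 1
3 = 3*1 + 0
gcd = 1, so the inverse exists. Back-substitute:
1 = 13 − 4·3
1 = −4·16 + 5·13
1 = 5·157 − 49·16
So 16·(-49) ≡ 1 (mod 157), and -49 ≡ 108 (mod 157).

108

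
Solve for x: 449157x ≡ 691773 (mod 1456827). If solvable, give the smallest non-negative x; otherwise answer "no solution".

224015

First find gcd(449157, 1456827):
1456827 = 3×449157 + 109356
449157 = 4×109356 + 11733
109356 = 9×11733 + 3759
11733 = 3×3759 + 456
3759 = 8×456 + 111
456 = 4×111 + 12
111 = 9×12 + 3
12 = 4×3 + 0
gcd = 3 and 3 | 691773, so solutions exist. Divide through by 3: 149719x ≡ 230591 (mod 485609).
Now find 149719⁻¹ mod 485609:
485609 = 3*149719 + 36452
149719 = 4*36452 + 3911
36452 = 9*3911 + 1253
3911 = 3*1253 + 152
1253 = 8*152 + 37
152 = 4*37 + 4
37 = 9*4 + 1
4 = 4*1 + 0
Back-substitute:
1 = 37 − 9·4
1 = −9·152 + 37·37
1 = 37·1253 − 305·152
1 = −305·3911 + 952·1253
1 = 952·36452 − 8873·3911
1 = −8873·149719 + 36444·36452
1 = 36444·485609 − 118205·149719
So 149719·(-118205) ≡ 1 (mod 485609), i.e. 149719⁻¹ ≡ 367404.
Then x ≡ 367404·230591 ≡ 224015 (mod 485609); the smallest non-negative solution is x = 224015.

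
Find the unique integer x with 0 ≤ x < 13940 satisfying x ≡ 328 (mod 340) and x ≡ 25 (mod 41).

9168

Write x = 328 + 340·k. Then 340·k ≡ 25 − 328 ≡ 25 (mod 41).
Need 340⁻¹ mod 41. Extended Euclid on (41, 12):
41 = 3·12 + 5
12 = 2·5 + 2
5 = 2·2 + 1
2 = 2·1 + 0
Back-substitute:
1 = 5 − 2·2
1 = −2·12 + 5·5
1 = 5·41 − 17·12
340⁻¹ ≡ 24 (mod 41), so k ≡ 24·25 ≡ 26 (mod 41).
x = 328 + 340·26 = 9168.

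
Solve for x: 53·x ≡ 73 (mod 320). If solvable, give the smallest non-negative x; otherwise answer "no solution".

First find gcd(53, 320):
320 = 6×53 + 2
53 = 26×2 + 1
2 = 2×1 + 0
gcd = 1, so a unique solution mod 320 exists.
Back-substitute for the Bézout coefficients:
1 = 53 − 26·2
1 = −26·320 + 157·53
So 53·(157) ≡ 1 (mod 320), giving 53⁻¹ ≡ 157.
x ≡ 53⁻¹·73 ≡ 157·73 ≡ 261 (mod 320).

261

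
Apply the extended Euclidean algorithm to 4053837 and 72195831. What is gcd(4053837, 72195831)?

Apply Euclid's algorithm to 72195831 and 4053837:
72195831 = 17*4053837 + 3280602
4053837 = 1*3280602 + 773235
3280602 = 4*773235 + 187662
773235 = 4*187662 + 22587
187662 = 8*22587 + 6966
22587 = 3*6966 + 1689
6966 = 4*1689 + 210
1689 = 8*210 + 9
210 = 23*9 + 3
9 = 3*3 + 0
gcd(4053837, 72195831) = 3.
Back-substituting:
3 = 210 − 23·9
3 = −23·1689 + 185·210
3 = 185·6966 − 763·1689
3 = −763·22587 + 2474·6966
3 = 2474·187662 − 20555·22587
3 = −20555·773235 + 84694·187662
3 = 84694·3280602 − 359331·773235
3 = −359331·4053837 + 444025·3280602
3 = 444025·72195831 − 7907756·4053837
So 3 = (444025)·72195831 + (-7907756)·4053837.

3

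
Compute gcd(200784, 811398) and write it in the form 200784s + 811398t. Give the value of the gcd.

Apply Euclid's algorithm to 811398 and 200784:
811398 = 4·200784 + 8262
200784 = 24·8262 + 2496
8262 = 3·2496 + 774
2496 = 3·774 + 174
774 = 4·174 + 78
174 = 2·78 + 18
78 = 4·18 + 6
18 = 3·6 + 0
gcd(200784, 811398) = 6.
Express as a combination:
6 = 78 − 4·18
6 = −4·174 + 9·78
6 = 9·774 − 40·174
6 = −40·2496 + 129·774
6 = 129·8262 − 427·2496
6 = −427·200784 + 10377·8262
6 = 10377·811398 − 41935·200784
So 6 = (10377)·811398 + (-41935)·200784.

6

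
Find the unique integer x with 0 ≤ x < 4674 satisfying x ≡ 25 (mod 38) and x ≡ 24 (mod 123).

Write x = 25 + 38·k. Then 38·k ≡ 24 − 25 ≡ 122 (mod 123).
Need 38⁻¹ mod 123. Extended Euclid on (123, 38):
123 = 3*38 + 9
38 = 4*9 + 2
9 = 4*2 + 1
2 = 2*1 + 0
Back-substitute:
1 = 9 − 4·2
1 = −4·38 + 17·9
1 = 17·123 − 55·38
38⁻¹ ≡ 68 (mod 123), so k ≡ 68·122 ≡ 55 (mod 123).
x = 25 + 38·55 = 2115.

2115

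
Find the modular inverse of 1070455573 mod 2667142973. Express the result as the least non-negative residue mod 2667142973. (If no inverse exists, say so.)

no inverse exists

Compute gcd(1070455573, 2667142973):
2667142973 = 2·1070455573 + 526231827
1070455573 = 2·526231827 + 17991919
526231827 = 29·17991919 + 4466176
17991919 = 4·4466176 + 127215
4466176 = 35·127215 + 13651
127215 = 9·13651 + 4356
13651 = 3·4356 + 583
4356 = 7·583 + 275
583 = 2·275 + 33
275 = 8·33 + 11
33 = 3·11 + 0
The gcd is 11, not 1, hence no inverse exists.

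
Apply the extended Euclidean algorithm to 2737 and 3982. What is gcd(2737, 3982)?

1

Apply Euclid's algorithm to 3982 and 2737:
3982 = 1·2737 + 1245
2737 = 2·1245 + 247
1245 = 5·247 + 10
247 = 24·10 + 7
10 = 1·7 + 3
7 = 2·3 + 1
3 = 3·1 + 0
gcd(2737, 3982) = 1.
Express as a combination:
1 = 7 − 2·3
1 = −2·10 + 3·7
1 = 3·247 − 74·10
1 = −74·1245 + 373·247
1 = 373·2737 − 820·1245
1 = −820·3982 + 1193·2737
So 1 = (-820)·3982 + (1193)·2737.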